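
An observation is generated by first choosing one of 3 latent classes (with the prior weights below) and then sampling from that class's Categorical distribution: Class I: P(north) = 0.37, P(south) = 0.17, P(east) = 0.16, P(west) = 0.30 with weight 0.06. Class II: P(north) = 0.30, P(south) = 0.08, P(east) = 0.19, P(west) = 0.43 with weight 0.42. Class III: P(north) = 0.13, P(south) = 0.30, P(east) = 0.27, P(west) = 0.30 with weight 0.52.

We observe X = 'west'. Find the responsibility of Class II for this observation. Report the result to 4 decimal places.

P(component k | x) = π_k·f_k(x) / marginal(x), where marginal(x) = Σ_j π_j·f_j(x).
Evaluate each component's likelihood at the observed value:
  p_I = 0.3
  p_II = 0.43
  p_III = 0.3
Weight by the priors:
  π_I·p_I = 0.06 × 0.3 = 0.018
  π_II·p_II = 0.42 × 0.43 = 0.1806
  π_III·p_III = 0.52 × 0.3 = 0.156
Evidence: 0.018 + 0.1806 + 0.156 = 0.3546
P(Class II | x) = 0.1806 / 0.3546 ≈ 0.5093

0.5093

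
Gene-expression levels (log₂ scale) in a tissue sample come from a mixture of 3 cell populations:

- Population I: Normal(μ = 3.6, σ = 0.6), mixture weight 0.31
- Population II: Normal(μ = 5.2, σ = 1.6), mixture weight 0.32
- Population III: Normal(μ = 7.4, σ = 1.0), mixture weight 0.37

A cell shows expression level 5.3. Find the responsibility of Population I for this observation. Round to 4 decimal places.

0.0374

Posterior ∝ prior × likelihood, so P(k | x) ∝ π_k f_k(x); normalise over all components.
Normal densities:
  p_I = 0.0120102
  p_II = 0.248852
  p_III = 0.0439836
Prior × likelihood for each component:
  π_I·p_I = 0.31 × 0.0120102 = 0.00372315
  π_II·p_II = 0.32 × 0.248852 = 0.0796328
  π_III·p_III = 0.37 × 0.0439836 = 0.0162739
Normaliser: 0.00372315 + 0.0796328 + 0.0162739 = 0.0996299
P(Population I | x) ≈ 0.0374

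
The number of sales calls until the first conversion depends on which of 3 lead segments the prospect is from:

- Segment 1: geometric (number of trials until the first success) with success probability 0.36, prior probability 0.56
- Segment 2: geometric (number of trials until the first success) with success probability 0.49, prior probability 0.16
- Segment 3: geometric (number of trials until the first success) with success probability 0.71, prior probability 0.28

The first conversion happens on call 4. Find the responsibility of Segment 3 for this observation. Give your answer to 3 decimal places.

0.071

By Bayes' theorem, P(k | x) = π_k f_k(x) / Σ_j π_j f_j(x).
Geometric probabilities:
  L_1 = 0.0943718
  L_2 = 0.064999
  L_3 = 0.0173162
Prior × likelihood for each component:
  π_1·L_1 = 0.56 × 0.0943718 = 0.0528482
  π_2·L_2 = 0.16 × 0.064999 = 0.0103998
  π_3·L_3 = 0.28 × 0.0173162 = 0.00484853
Sum: 0.0528482 + 0.0103998 + 0.00484853 = 0.0680966
So the posterior for Segment 3 is 0.00484853 / 0.0680966 ≈ 0.071.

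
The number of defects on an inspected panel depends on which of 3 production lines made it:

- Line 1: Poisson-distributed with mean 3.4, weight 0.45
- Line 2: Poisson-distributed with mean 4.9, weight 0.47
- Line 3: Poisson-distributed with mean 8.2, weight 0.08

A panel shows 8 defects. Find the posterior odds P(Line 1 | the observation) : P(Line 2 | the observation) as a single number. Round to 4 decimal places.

0.2306

The posterior odds equal the prior odds times the likelihood ratio: (P(Z=i)/P(Z=j))·(f_i(x)/f_j(x)).
Poisson probabilities:
  f_1 = e^(−3.4)·3.4^8/8! = 0.0147812
  f_2 = e^(−4.9)·4.9^8/8! = 0.0613769
  f_3 = e^(−8.2)·8.2^8/8! = 0.139244
0.00665154 / 0.0288472 ≈ 0.2306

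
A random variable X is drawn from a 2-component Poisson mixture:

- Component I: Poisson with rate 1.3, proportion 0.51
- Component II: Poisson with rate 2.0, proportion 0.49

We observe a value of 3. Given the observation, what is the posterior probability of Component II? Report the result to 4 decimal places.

0.6347

P(component k | x) = π_k·f_k(x) / marginal(x), where marginal(x) = Σ_j π_j·f_j(x).
Poisson probabilities:
  L_I = e^(−1.3)·1.3^3/3! = 0.0997921
  L_II = e^(−2.0)·2.0^3/3! = 0.180447
Unnormalised posteriors:
  π_I·L_I = 0.51 × 0.0997921 = 0.0508939
  π_II·L_II = 0.49 × 0.180447 = 0.0884191
Denominator: 0.0508939 + 0.0884191 = 0.139313
P(Component II | data) = 0.0884191 / 0.139313 ≈ 0.6347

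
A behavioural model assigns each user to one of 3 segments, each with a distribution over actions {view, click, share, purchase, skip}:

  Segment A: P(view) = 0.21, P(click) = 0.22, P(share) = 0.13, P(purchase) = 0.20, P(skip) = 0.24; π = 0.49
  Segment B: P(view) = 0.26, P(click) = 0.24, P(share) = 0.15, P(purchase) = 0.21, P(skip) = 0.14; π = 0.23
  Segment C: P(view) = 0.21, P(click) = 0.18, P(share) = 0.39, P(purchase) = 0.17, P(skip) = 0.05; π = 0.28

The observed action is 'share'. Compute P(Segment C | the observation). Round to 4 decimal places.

Apply Bayes' rule: the posterior for each component is proportional to its prior times its likelihood at x.
Component likelihoods at x = 'share':
  L_A = 0.13
  L_B = 0.15
  L_C = 0.39
Unnormalised posteriors:
  π_A·L_A = 0.49 × 0.13 = 0.0637
  π_B·L_B = 0.23 × 0.15 = 0.0345
  π_C·L_C = 0.28 × 0.39 = 0.1092
Denominator: 0.0637 + 0.0345 + 0.1092 = 0.2074
So the posterior for Segment C is 0.1092 / 0.2074 ≈ 0.5265.

0.5265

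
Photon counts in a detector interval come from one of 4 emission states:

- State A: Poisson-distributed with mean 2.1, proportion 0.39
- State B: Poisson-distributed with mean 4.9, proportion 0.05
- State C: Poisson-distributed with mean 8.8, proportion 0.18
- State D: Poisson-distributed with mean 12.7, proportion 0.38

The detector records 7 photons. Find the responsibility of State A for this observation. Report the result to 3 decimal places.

0.042

By Bayes' theorem, P(k | x) = w_k f_k(x) / Σ_j w_j f_j(x).
Evaluate each component's likelihood at the observed value:
  f_A = 0.00437609
  f_B = 0.100207
  f_C = 0.122224
  f_D = 0.0322593
Weight by the priors:
  w_A·f_A = 0.39 × 0.00437609 = 0.00170667
  w_B·f_B = 0.05 × 0.100207 = 0.00501036
  w_C·f_C = 0.18 × 0.122224 = 0.0220003
  w_D·f_D = 0.38 × 0.0322593 = 0.0122586
Normaliser: 0.00170667 + 0.00501036 + 0.0220003 + 0.0122586 = 0.0409759
P(State A | data) = 0.00170667 / 0.0409759 ≈ 0.042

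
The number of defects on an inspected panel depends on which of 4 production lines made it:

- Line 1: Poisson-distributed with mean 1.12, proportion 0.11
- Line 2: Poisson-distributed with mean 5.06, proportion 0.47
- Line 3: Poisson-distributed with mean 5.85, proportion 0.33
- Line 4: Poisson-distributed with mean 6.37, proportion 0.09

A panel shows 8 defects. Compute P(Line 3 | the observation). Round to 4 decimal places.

0.4341

Apply Bayes' rule: the posterior for each component is proportional to its prior times its likelihood at x.
Component likelihoods at x = 8 defects:
  p_1 = e^(−1.12)·1.12^8/8! = 2.00361e-05
  p_2 = e^(−5.06)·5.06^8/8! = 0.0676322
  p_3 = e^(−5.85)·5.85^8/8! = 0.0979724
  p_4 = e^(−6.37)·6.37^8/8! = 0.115117
Unnormalised posteriors:
  π_1·p_1 = 0.11 × 2.00361e-05 = 2.20397e-06
  π_2·p_2 = 0.47 × 0.0676322 = 0.0317871
  π_3·p_3 = 0.33 × 0.0979724 = 0.0323309
  π_4·p_4 = 0.09 × 0.115117 = 0.0103605
Evidence: 2.20397e-06 + 0.0317871 + 0.0323309 + 0.0103605 = 0.0744807
So the posterior for Line 3 is 0.0323309 / 0.0744807 ≈ 0.4341.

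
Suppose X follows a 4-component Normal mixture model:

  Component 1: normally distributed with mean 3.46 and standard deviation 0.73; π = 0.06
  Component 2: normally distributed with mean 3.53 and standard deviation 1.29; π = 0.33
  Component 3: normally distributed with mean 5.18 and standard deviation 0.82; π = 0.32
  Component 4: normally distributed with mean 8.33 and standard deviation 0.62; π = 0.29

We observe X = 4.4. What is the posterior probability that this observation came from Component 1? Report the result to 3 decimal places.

P(component k | x) = π_k·f_k(x) / marginal(x), where marginal(x) = Σ_j π_j·f_j(x).
Component likelihoods at x = 4.4:
  f_1 = (1/(0.73·√(2π)))·exp(−(4.4−3.46)²/(2·0.73²)) = 0.546496·exp(-0.82905) = 0.238526
  f_2 = (1/(1.29·√(2π)))·exp(−(4.4−3.53)²/(2·1.29²)) = 0.309258·exp(-0.22742) = 0.24635
  f_3 = (1/(0.82·√(2π)))·exp(−(4.4−5.18)²/(2·0.82²)) = 0.486515·exp(-0.45241) = 0.309469
  f_4 = (1/(0.62·√(2π)))·exp(−(4.4−8.33)²/(2·0.62²)) = 0.643455·exp(-20.08962) = 1.21257e-09
Multiply by the mixture weights:
  π_1·f_1 = 0.06 × 0.238526 = 0.0143116
  π_2·f_2 = 0.33 × 0.24635 = 0.0812956
  π_3·f_3 = 0.32 × 0.309469 = 0.0990301
  π_4·f_4 = 0.29 × 1.21257e-09 = 3.51646e-10
Evidence: 0.0143116 + 0.0812956 + 0.0990301 + 3.51646e-10 = 0.194637
P(Component 1 | 4.4) = 0.0143116 / 0.194637 ≈ 0.074

0.074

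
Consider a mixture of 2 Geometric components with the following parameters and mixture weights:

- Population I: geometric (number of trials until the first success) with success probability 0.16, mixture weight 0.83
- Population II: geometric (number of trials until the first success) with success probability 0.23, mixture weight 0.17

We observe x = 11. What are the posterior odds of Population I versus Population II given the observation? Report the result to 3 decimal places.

Only the two components matter; the odds are (P(Z=i) f_i(x)) / (P(Z=j) f_j(x)).
Evaluate each component's likelihood at the observed value:
  p_I = 0.16·(1−0.16)^10 = 0.16·0.174901 = 0.0279842
  p_II = 0.23·(1−0.23)^10 = 0.23·0.0732668 = 0.0168514
0.0232269 / 0.00286473 ≈ 8.108

8.108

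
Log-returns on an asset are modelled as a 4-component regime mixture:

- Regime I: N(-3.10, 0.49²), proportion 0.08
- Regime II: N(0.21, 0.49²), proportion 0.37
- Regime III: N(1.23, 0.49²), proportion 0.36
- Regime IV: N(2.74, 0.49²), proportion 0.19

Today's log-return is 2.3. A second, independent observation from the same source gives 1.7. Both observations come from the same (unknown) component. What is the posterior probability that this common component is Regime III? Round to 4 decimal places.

0.6107

Posterior ∝ prior × likelihood, so P(k | x) ∝ π_k f_k(x); normalise over all components.
Since both observations come from the same component, the likelihood for component k is f_k(x₁)·f_k(x₂).
  L_I = [3.45392e-27] × [1.18375e-21] = 4.08859e-48
  L_II = [9.12409e-05] × [0.00799555] = 7.29521e-07
  L_III = [0.0750348] × [0.513962] = 0.038565
  L_IV = [0.544028] × [0.0856074] = 0.0465729
Prior × likelihood for each component:
  π_I·L_I = 0.08 × 4.08859e-48 = 3.27087e-49
  π_II·L_II = 0.37 × 7.29521e-07 = 2.69923e-07
  π_III·L_III = 0.36 × 0.038565 = 0.0138834
  π_IV·L_IV = 0.19 × 0.0465729 = 0.00884884
Evidence: 3.27087e-49 + 2.69923e-07 + 0.0138834 + 0.00884884 = 0.0227325
P(Regime III | x₁, x₂) ≈ 0.6107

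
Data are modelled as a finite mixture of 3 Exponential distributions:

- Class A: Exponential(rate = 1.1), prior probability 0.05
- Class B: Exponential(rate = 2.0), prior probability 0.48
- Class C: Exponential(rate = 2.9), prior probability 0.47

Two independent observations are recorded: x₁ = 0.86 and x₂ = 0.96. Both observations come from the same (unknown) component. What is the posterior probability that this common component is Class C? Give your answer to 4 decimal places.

Posterior ∝ prior × likelihood, so P(k | x) ∝ π_k f_k(x); normalise over all components.
Since both observations come from the same component, the likelihood for component k is f_k(x₁)·f_k(x₂).
  p_A = [1.1·e^(−1.1·0.86) = 1.1·e^(−0.9460) = 0.42712] × [0.382629] = 0.163429
  p_B = [2.0·e^(−2.0·0.86) = 2.0·e^(−1.7200) = 0.358132] × [0.293214] = 0.105009
  p_C = [2.9·e^(−2.9·0.86) = 2.9·e^(−2.4940) = 0.239479] × [0.179193] = 0.0429131
Weight by the priors:
  π_A·p_A = 0.05 × 0.163429 = 0.00817143
  π_B·p_B = 0.48 × 0.105009 = 0.0504045
  π_C·p_C = 0.47 × 0.0429131 = 0.0201691
Normaliser: 0.00817143 + 0.0504045 + 0.0201691 = 0.0787451
P(Class C | data) = 0.0201691 / 0.0787451 ≈ 0.2561

0.2561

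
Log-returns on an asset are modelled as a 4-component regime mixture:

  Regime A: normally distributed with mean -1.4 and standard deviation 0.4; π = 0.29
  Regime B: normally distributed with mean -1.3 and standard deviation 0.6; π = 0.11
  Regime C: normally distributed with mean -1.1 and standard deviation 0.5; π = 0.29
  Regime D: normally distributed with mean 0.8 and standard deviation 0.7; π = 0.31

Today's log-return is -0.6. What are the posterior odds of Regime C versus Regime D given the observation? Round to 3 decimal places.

5.870

Only the two components matter; the odds are (π_i f_i(x)) / (π_j f_j(x)).
Normal densities:
  L_A = 0.134977
  L_B = 0.336664
  L_C = 0.483941
  L_D = 0.07713
0.140343 / 0.0239103 ≈ 5.870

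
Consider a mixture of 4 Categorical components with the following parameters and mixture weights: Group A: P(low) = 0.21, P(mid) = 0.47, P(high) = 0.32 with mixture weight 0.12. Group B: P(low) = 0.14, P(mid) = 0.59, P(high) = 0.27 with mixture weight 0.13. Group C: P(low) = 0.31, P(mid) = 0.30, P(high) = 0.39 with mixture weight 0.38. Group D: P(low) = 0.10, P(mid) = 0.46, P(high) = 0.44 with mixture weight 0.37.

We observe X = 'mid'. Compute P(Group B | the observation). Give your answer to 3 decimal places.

0.184

P(component k | x) = π_k·f_k(x) / marginal(x), where marginal(x) = Σ_j π_j·f_j(x).
Component likelihoods at x = 'mid':
  p_A = 0.47
  p_B = 0.59
  p_C = 0.3
  p_D = 0.46
Prior × likelihood for each component:
  π_A·p_A = 0.12 × 0.47 = 0.0564
  π_B·p_B = 0.13 × 0.59 = 0.0767
  π_C·p_C = 0.38 × 0.3 = 0.114
  π_D·p_D = 0.37 × 0.46 = 0.1702
Sum: 0.0564 + 0.0767 + 0.114 + 0.1702 = 0.4173
P(Group B | the observation) = 0.0767 / 0.4173 ≈ 0.184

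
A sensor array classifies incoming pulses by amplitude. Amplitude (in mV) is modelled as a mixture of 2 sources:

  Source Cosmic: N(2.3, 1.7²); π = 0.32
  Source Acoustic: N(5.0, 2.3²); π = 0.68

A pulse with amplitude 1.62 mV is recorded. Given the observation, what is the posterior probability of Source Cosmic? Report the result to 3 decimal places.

The responsibility of component k is π_k f_k(x) divided by Σ_j π_j f_j(x).
Evaluate each component's likelihood at the observed value:
  f_Cosmic = 0.216629
  f_Acoustic = 0.0589151
Multiply by the mixture weights:
  π_Cosmic·f_Cosmic = 0.32 × 0.216629 = 0.0693214
  π_Acoustic·f_Acoustic = 0.68 × 0.0589151 = 0.0400622
Normaliser: 0.0693214 + 0.0400622 = 0.109384
So the posterior for Source Cosmic is 0.0693214 / 0.109384 ≈ 0.634.

0.634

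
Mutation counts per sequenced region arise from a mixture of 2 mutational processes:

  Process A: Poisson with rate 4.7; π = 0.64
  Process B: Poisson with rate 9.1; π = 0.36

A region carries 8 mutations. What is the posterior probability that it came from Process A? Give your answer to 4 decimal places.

0.4230

The responsibility of component k is P(Z=k) f_k(x) divided by Σ_j P(Z=j) f_j(x).
Evaluate each component's likelihood at the observed value:
  f_A = 0.0537129
  f_B = 0.130236
Unnormalised posteriors:
  P(Z=A)·f_A = 0.64 × 0.0537129 = 0.0343762
  P(Z=B)·f_B = 0.36 × 0.130236 = 0.0468849
Evidence: 0.0343762 + 0.0468849 = 0.0812612
Responsibility of Process A: 0.0343762 / 0.0812612 ≈ 0.4230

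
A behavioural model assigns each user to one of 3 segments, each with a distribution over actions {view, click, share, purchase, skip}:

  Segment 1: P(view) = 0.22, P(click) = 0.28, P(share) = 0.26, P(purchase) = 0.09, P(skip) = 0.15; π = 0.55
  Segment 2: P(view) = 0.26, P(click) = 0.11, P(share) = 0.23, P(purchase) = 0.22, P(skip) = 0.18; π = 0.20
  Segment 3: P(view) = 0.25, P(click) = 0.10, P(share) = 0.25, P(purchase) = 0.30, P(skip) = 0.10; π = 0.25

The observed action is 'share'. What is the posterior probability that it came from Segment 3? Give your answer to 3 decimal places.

0.249

By Bayes' theorem, P(k | x) = w_k f_k(x) / Σ_j w_j f_j(x).
Evaluate each component's likelihood at the observed value:
  f_1 = P(share | comp) = 0.26
  f_2 = P(share | comp) = 0.23
  f_3 = P(share | comp) = 0.25
Multiply by the mixture weights:
  w_1·f_1 = 0.55 × 0.26 = 0.143
  w_2·f_2 = 0.20 × 0.23 = 0.046
  w_3·f_3 = 0.25 × 0.25 = 0.0625
Marginal: 0.143 + 0.046 + 0.0625 = 0.2515
Responsibility of Segment 3: 0.0625 / 0.2515 ≈ 0.249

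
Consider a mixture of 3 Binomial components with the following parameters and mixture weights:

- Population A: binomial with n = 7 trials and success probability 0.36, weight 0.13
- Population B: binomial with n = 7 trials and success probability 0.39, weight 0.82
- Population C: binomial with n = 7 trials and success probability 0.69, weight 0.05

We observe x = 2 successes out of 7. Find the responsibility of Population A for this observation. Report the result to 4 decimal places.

0.1458

P(component k | x) = w_k·f_k(x) / marginal(x), where marginal(x) = Σ_j w_j·f_j(x).
Binomial probabilities:
  p_A = 0.29223
  p_B = 0.269773
  p_C = 0.0286237
Prior × likelihood for each component:
  w_A·p_A = 0.13 × 0.29223 = 0.0379898
  w_B·p_B = 0.82 × 0.269773 = 0.221213
  w_C·p_C = 0.05 × 0.0286237 = 0.00143119
Marginal: 0.0379898 + 0.221213 + 0.00143119 = 0.260634
P(Population A | x) = 0.0379898 / 0.260634 ≈ 0.1458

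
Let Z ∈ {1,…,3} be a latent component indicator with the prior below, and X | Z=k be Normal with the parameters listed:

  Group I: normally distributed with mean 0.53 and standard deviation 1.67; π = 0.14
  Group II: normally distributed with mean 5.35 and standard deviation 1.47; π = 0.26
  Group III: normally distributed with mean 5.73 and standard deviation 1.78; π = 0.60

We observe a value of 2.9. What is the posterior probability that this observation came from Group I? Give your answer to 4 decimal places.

0.1802

The responsibility of component k is P(Z=k) f_k(x) divided by Σ_j P(Z=j) f_j(x).
Evaluate each component's likelihood at the observed value:
  p_I = 0.0872679
  p_II = 0.0676715
  p_III = 0.0633283
Weight by the priors:
  P(Z=I)·p_I = 0.14 × 0.0872679 = 0.0122175
  P(Z=II)·p_II = 0.26 × 0.0676715 = 0.0175946
  P(Z=III)·p_III = 0.60 × 0.0633283 = 0.037997
Sum: 0.0122175 + 0.0175946 + 0.037997 = 0.0678091
Responsibility of Group I: 0.0122175 / 0.0678091 ≈ 0.1802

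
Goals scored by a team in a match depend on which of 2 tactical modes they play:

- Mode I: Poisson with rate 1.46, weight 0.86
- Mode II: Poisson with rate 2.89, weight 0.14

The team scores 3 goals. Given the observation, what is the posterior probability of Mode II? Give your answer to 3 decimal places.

P(component k | x) = π_k·f_k(x) / marginal(x), where marginal(x) = Σ_j π_j·f_j(x).
Poisson probabilities:
  L_I = e^(−1.46)·1.46^3/3! = 0.120458
  L_II = e^(−2.89)·2.89^3/3! = 0.223579
Weight by the priors:
  π_I·L_I = 0.86 × 0.120458 = 0.103594
  π_II·L_II = 0.14 × 0.223579 = 0.0313011
Denominator: 0.103594 + 0.0313011 = 0.134895
P(Mode II | the observation) ≈ 0.232

0.232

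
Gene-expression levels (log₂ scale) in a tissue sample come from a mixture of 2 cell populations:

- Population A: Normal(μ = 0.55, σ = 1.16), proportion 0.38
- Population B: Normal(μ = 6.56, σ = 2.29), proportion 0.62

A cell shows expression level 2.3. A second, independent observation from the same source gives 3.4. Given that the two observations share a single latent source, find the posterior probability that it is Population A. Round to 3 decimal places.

0.354

Apply Bayes' rule: the posterior for each component is proportional to its prior times its likelihood at x.
Since both observations come from the same component, the likelihood for component k is f_k(x₁)·f_k(x₂).
  L_A = [(1/(1.16·√(2π)))·exp(−(2.3−0.55)²/(2·1.16²)) = 0.343916·exp(-1.13797) = 0.110215] × [0.0168142] = 0.00185317
  L_B = [(1/(2.29·√(2π)))·exp(−(2.3−6.56)²/(2·2.29²)) = 0.174211·exp(-1.73029) = 0.0308759] × [0.0672344] = 0.00207593
Multiply by the mixture weights:
  π_A·L_A = 0.38 × 0.00185317 = 0.000704206
  π_B·L_B = 0.62 × 0.00207593 = 0.00128707
Sum: 0.000704206 + 0.00128707 = 0.00199128
P(Population A | x) = 0.000704206 / 0.00199128 ≈ 0.354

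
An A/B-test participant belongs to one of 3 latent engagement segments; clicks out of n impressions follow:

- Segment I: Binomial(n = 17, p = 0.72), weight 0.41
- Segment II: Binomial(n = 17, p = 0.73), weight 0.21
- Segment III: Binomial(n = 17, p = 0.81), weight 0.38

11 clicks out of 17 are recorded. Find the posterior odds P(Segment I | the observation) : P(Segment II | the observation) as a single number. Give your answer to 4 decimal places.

The posterior odds equal the prior odds times the likelihood ratio: (w_i/w_j)·(f_i(x)/f_j(x)).
Evaluate each component's likelihood at the observed value:
  f_I = 0.160763
  f_II = 0.150423
  f_III = 0.0573373
0.0659128 / 0.0315888 ≈ 2.0866

2.0866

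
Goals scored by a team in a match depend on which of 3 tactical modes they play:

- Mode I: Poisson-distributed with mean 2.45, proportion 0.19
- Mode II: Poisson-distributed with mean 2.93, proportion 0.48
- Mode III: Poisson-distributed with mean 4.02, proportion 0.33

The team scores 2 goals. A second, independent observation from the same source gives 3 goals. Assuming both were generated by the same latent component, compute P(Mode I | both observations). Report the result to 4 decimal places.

Posterior ∝ prior × likelihood, so P(k | x) ∝ π_k f_k(x); normalise over all components.
Since both observations come from the same component, the likelihood for component k is f_k(x₁)·f_k(x₂).
  p_I = [0.258989] × [0.211507] = 0.054778
  p_II = [0.229204] × [0.223856] = 0.0513087
  p_III = [0.145064] × [0.194385] = 0.0281982
Weight by the priors:
  π_I·p_I = 0.19 × 0.054778 = 0.0104078
  π_II·p_II = 0.48 × 0.0513087 = 0.0246282
  π_III·p_III = 0.33 × 0.0281982 = 0.00930541
Normaliser: 0.0104078 + 0.0246282 + 0.00930541 = 0.0443414
Responsibility of Mode I: 0.0104078 / 0.0443414 ≈ 0.2347

0.2347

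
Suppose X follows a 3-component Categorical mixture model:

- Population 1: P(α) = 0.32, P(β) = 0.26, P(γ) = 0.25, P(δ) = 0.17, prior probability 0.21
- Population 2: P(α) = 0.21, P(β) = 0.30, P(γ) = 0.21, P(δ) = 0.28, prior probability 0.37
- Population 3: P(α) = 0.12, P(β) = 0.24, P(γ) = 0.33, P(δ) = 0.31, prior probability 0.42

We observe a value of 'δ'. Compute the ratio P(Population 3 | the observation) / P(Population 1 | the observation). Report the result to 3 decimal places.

3.647

Since P(k|x) ∝ w_k f_k(x), the posterior odds are w_i f_i(x) / (w_j f_j(x)).
Categorical probabilities:
  f_1 = 0.17
  f_2 = 0.28
  f_3 = 0.31
0.1302 / 0.0357 ≈ 3.647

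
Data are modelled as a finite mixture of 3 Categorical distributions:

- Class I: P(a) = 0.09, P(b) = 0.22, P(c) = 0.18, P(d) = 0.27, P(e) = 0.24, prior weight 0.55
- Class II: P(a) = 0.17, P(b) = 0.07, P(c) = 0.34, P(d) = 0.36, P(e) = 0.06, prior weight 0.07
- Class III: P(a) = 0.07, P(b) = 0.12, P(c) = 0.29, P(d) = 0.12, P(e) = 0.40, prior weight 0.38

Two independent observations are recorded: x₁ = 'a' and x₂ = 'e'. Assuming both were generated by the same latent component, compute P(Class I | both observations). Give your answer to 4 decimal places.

0.5113

Apply Bayes' rule: the posterior for each component is proportional to its prior times its likelihood at x.
Since both observations come from the same component, the likelihood for component k is f_k(x₁)·f_k(x₂).
  p_I = [P(a | comp) = 0.09] × [0.24] = 0.0216
  p_II = [P(a | comp) = 0.17] × [0.06] = 0.0102
  p_III = [P(a | comp) = 0.07] × [0.4] = 0.028
Weight by the priors:
  P(Z=I)·p_I = 0.55 × 0.0216 = 0.01188
  P(Z=II)·p_II = 0.07 × 0.0102 = 0.000714
  P(Z=III)·p_III = 0.38 × 0.028 = 0.01064
Normaliser: 0.01188 + 0.000714 + 0.01064 = 0.023234
Responsibility of Class I: 0.01188 / 0.023234 ≈ 0.5113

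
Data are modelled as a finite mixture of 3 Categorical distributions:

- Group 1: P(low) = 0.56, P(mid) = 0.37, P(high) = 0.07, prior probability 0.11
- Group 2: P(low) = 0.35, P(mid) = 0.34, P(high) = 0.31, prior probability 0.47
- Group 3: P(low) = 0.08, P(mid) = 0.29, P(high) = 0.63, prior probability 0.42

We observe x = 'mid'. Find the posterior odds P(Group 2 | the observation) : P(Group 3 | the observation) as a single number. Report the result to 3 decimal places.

1.312

Only the two components matter; the odds are (P(Z=i) f_i(x)) / (P(Z=j) f_j(x)).
Categorical probabilities:
  p_1 = 0.37
  p_2 = 0.34
  p_3 = 0.29
Posterior odds = (P(Z=2)·p_2) / (P(Z=3)·p_3) = (0.47·0.34) / (0.42·0.29) = 0.1598 / 0.1218 ≈ 1.312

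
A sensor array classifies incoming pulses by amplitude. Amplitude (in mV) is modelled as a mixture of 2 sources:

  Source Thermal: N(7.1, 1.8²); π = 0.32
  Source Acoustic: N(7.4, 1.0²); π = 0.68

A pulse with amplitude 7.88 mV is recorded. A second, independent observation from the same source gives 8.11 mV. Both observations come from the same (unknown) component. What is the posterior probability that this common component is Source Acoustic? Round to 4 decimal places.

P(component k | x) = π_k·f_k(x) / marginal(x), where marginal(x) = Σ_j π_j·f_j(x).
Since both observations come from the same component, the likelihood for component k is f_k(x₁)·f_k(x₂).
  L_Thermal = [(1/(1.8·√(2π)))·exp(−(7.88−7.1)²/(2·1.8²)) = 0.221635·exp(-0.09389) = 0.201773] × [0.189352] = 0.038206
  L_Acoustic = [(1/(1.0·√(2π)))·exp(−(7.88−7.4)²/(2·1.0²)) = 0.398942·exp(-0.11520) = 0.355533] × [0.31006] = 0.110237
Multiply by the mixture weights:
  π_Thermal·L_Thermal = 0.32 × 0.038206 = 0.0122259
  π_Acoustic·L_Acoustic = 0.68 × 0.110237 = 0.0749608
Sum: 0.0122259 + 0.0749608 = 0.0871868
P(Source Acoustic | x₁, x₂) = 0.0749608 / 0.0871868 ≈ 0.8598

0.8598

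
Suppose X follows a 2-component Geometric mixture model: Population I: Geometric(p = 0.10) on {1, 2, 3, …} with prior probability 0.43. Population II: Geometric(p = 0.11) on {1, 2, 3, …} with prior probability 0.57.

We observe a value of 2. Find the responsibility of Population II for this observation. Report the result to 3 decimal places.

Apply Bayes' rule: the posterior for each component is proportional to its prior times its likelihood at x.
Evaluate each component's likelihood at the observed value:
  L_I = 0.09
  L_II = 0.0979
Prior × likelihood for each component:
  P(Z=I)·L_I = 0.43 × 0.09 = 0.0387
  P(Z=II)·L_II = 0.57 × 0.0979 = 0.055803
Denominator: 0.0387 + 0.055803 = 0.094503
P(Population II | data) = 0.055803 / 0.094503 ≈ 0.590

0.590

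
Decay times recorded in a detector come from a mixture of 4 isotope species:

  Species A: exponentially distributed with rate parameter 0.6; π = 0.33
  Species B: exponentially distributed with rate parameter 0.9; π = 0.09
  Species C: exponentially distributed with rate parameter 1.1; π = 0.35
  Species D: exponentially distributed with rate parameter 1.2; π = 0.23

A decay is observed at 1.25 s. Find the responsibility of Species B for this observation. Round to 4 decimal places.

P(component k | x) = w_k·f_k(x) / marginal(x), where marginal(x) = Σ_j w_j·f_j(x).
Evaluate each component's likelihood at the observed value:
  f_A = 0.6·e^(−0.6·1.25) = 0.6·e^(−0.7500) = 0.28342
  f_B = 0.9·e^(−0.9·1.25) = 0.9·e^(−1.1250) = 0.292187
  f_C = 1.1·e^(−1.1·1.25) = 1.1·e^(−1.3750) = 0.278124
  f_D = 1.2·e^(−1.2·1.25) = 1.2·e^(−1.5000) = 0.267756
Unnormalised posteriors:
  w_A·f_A = 0.33 × 0.28342 = 0.0935286
  w_B·f_B = 0.09 × 0.292187 = 0.0262968
  w_C·f_C = 0.35 × 0.278124 = 0.0973432
  w_D·f_D = 0.23 × 0.267756 = 0.0615839
Evidence: 0.0935286 + 0.0262968 + 0.0973432 + 0.0615839 = 0.278753
So the posterior for Species B is 0.0262968 / 0.278753 ≈ 0.0943.

0.0943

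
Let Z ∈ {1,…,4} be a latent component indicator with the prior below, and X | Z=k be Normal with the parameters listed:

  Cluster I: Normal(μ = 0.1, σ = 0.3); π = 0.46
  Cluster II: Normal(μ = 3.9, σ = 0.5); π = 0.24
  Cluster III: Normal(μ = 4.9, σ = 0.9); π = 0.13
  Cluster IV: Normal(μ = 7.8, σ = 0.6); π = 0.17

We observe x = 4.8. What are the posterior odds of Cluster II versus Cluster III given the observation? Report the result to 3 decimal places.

0.662

Since P(k|x) ∝ π_k f_k(x), the posterior odds are π_i f_i(x) / (π_j f_j(x)).
Component likelihoods at x = 4.8:
  L_I = (1/(0.3·√(2π)))·exp(−(4.8−0.1)²/(2·0.3²)) = 1.329808·exp(-122.72222) = 6.70201e-54
  L_II = (1/(0.5·√(2π)))·exp(−(4.8−3.9)²/(2·0.5²)) = 0.797885·exp(-1.62000) = 0.1579
  L_III = (1/(0.9·√(2π)))·exp(−(4.8−4.9)²/(2·0.9²)) = 0.443269·exp(-0.00617) = 0.440541
  L_IV = (1/(0.6·√(2π)))·exp(−(4.8−7.8)²/(2·0.6²)) = 0.664904·exp(-12.50000) = 2.47787e-06
0.0378961 / 0.0572704 ≈ 0.662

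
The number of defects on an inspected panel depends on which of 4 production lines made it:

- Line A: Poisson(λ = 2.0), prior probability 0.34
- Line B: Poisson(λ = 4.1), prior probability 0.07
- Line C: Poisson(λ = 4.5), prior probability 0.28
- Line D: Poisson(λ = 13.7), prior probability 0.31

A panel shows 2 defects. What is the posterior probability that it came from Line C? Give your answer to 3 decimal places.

P(component k | x) = P(Z=k)·f_k(x) / marginal(x), where marginal(x) = Σ_j P(Z=j)·f_j(x).
Component likelihoods at x = 2 defects:
  f_A = 0.270671
  f_B = 0.139293
  f_C = 0.112479
  f_D = 0.000105336
Multiply by the mixture weights:
  P(Z=A)·f_A = 0.34 × 0.270671 = 0.092028
  P(Z=B)·f_B = 0.07 × 0.139293 = 0.00975053
  P(Z=C)·f_C = 0.28 × 0.112479 = 0.031494
  P(Z=D)·f_D = 0.31 × 0.000105336 = 3.26542e-05
Normaliser: 0.092028 + 0.00975053 + 0.031494 + 3.26542e-05 = 0.133305
P(Line C | 2 defects) ≈ 0.236

0.236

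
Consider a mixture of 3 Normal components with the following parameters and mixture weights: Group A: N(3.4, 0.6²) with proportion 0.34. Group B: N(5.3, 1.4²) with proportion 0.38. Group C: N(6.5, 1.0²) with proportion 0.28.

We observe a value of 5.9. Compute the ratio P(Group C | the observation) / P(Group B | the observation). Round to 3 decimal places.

Posterior odds = (w_i f_i(x)) / (w_j f_j(x)); the normalising sum cancels.
Normal densities:
  p_A = (1/(0.6·√(2π)))·exp(−(5.9−3.4)²/(2·0.6²)) = 0.664904·exp(-8.68056) = 0.000112938
  p_B = (1/(1.4·√(2π)))·exp(−(5.9−5.3)²/(2·1.4²)) = 0.284959·exp(-0.09184) = 0.259955
  p_C = (1/(1.0·√(2π)))·exp(−(5.9−6.5)²/(2·1.0²)) = 0.398942·exp(-0.18000) = 0.333225
Posterior odds = (w_C·p_C) / (w_B·p_B) = (0.28·0.333225) / (0.38·0.259955) = 0.0933029 / 0.0987828 ≈ 0.945

0.945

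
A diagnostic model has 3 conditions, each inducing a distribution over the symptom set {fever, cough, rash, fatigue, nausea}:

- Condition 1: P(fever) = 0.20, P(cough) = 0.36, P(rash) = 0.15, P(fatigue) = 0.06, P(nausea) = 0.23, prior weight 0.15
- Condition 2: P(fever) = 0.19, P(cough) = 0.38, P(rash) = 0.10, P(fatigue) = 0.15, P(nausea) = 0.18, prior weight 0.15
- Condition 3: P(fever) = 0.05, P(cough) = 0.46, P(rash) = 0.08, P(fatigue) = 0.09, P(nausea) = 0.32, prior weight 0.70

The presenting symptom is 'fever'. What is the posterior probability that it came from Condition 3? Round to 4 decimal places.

The responsibility of component k is π_k f_k(x) divided by Σ_j π_j f_j(x).
Evaluate each component's likelihood at the observed value:
  f_1 = P(fever | comp) = 0.20
  f_2 = P(fever | comp) = 0.19
  f_3 = P(fever | comp) = 0.05
Multiply by the mixture weights:
  π_1·f_1 = 0.15 × 0.2 = 0.03
  π_2·f_2 = 0.15 × 0.19 = 0.0285
  π_3·f_3 = 0.70 × 0.05 = 0.035
Normaliser: 0.03 + 0.0285 + 0.035 = 0.0935
So the posterior for Condition 3 is 0.035 / 0.0935 ≈ 0.3743.

0.3743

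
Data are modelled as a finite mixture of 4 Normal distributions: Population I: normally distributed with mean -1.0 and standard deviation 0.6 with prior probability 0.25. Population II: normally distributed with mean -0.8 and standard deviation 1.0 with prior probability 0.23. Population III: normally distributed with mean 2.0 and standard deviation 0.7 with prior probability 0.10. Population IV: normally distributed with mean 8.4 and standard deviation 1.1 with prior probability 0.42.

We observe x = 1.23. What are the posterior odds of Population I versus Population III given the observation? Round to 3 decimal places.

Since P(k|x) ∝ w_k f_k(x), the posterior odds are w_i f_i(x) / (w_j f_j(x)).
Evaluate each component's likelihood at the observed value:
  p_I = (1/(0.6·√(2π)))·exp(−(1.23−-1.0)²/(2·0.6²)) = 0.664904·exp(-6.90681) = 0.000665536
  p_II = (1/(1.0·√(2π)))·exp(−(1.23−-0.8)²/(2·1.0²)) = 0.398942·exp(-2.06045) = 0.0508239
  p_III = (1/(0.7·√(2π)))·exp(−(1.23−2.0)²/(2·0.7²)) = 0.569918·exp(-0.60500) = 0.311217
  p_IV = (1/(1.1·√(2π)))·exp(−(1.23−8.4)²/(2·1.1²)) = 0.362675·exp(-21.24335) = 2.156e-10
Posterior odds = (w_I·p_I) / (w_III·p_III) = (0.25·0.000665536) / (0.10·0.311217) = 0.000166384 / 0.0311217 ≈ 0.005

0.005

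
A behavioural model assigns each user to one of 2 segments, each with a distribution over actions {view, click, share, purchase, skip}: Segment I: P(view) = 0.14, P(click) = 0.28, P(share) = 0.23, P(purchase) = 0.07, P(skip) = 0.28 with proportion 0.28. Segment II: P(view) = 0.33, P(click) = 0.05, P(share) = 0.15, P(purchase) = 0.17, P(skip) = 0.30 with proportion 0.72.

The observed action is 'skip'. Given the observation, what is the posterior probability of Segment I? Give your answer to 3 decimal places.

0.266

P(component k | x) = P(Z=k)·f_k(x) / marginal(x), where marginal(x) = Σ_j P(Z=j)·f_j(x).
Evaluate each component's likelihood at the observed value:
  f_I = P(skip | comp) = 0.28
  f_II = P(skip | comp) = 0.30
Unnormalised posteriors:
  P(Z=I)·f_I = 0.28 × 0.28 = 0.0784
  P(Z=II)·f_II = 0.72 × 0.3 = 0.216
Normaliser: 0.0784 + 0.216 = 0.2944
So the posterior for Segment I is 0.0784 / 0.2944 ≈ 0.266.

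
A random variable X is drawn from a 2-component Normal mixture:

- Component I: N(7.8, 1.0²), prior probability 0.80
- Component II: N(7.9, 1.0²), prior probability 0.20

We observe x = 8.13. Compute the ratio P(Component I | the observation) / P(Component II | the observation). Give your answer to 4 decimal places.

3.8896

Since P(k|x) ∝ π_k f_k(x), the posterior odds are π_i f_i(x) / (π_j f_j(x)).
Normal densities:
  f_I = (1/(1.0·√(2π)))·exp(−(8.13−7.8)²/(2·1.0²)) = 0.398942·exp(-0.05445) = 0.377801
  f_II = (1/(1.0·√(2π)))·exp(−(8.13−7.9)²/(2·1.0²)) = 0.398942·exp(-0.02645) = 0.388529
Posterior odds = (π_I·f_I) / (π_II·f_II) = (0.80·0.377801) / (0.20·0.388529) = 0.302241 / 0.0777057 ≈ 3.8896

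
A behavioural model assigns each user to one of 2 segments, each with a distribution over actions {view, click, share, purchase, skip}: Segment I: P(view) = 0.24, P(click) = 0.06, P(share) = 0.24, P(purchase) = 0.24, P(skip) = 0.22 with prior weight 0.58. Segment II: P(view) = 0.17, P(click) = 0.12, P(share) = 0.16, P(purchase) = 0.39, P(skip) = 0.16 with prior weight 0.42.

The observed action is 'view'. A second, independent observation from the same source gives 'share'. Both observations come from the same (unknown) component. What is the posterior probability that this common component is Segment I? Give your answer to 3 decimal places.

The responsibility of component k is π_k f_k(x) divided by Σ_j π_j f_j(x).
Since both observations come from the same component, the likelihood for component k is f_k(x₁)·f_k(x₂).
  f_I = [0.24] × [0.24] = 0.0576
  f_II = [0.17] × [0.16] = 0.0272
Prior × likelihood for each component:
  π_I·f_I = 0.58 × 0.0576 = 0.033408
  π_II·f_II = 0.42 × 0.0272 = 0.011424
Denominator: 0.033408 + 0.011424 = 0.044832
P(Segment I | data) = 0.033408 / 0.044832 ≈ 0.745

0.745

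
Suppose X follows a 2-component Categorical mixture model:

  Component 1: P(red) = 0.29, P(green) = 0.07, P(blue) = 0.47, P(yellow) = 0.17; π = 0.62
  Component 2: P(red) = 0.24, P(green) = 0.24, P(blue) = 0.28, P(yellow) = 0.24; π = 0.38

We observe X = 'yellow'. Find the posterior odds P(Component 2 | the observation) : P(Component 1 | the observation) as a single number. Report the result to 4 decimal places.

Posterior odds = (P(Z=i) f_i(x)) / (P(Z=j) f_j(x)); the normalising sum cancels.
Evaluate each component's likelihood at the observed value:
  p_1 = P(yellow | comp) = 0.17
  p_2 = P(yellow | comp) = 0.24
0.0912 / 0.1054 ≈ 0.8653

0.8653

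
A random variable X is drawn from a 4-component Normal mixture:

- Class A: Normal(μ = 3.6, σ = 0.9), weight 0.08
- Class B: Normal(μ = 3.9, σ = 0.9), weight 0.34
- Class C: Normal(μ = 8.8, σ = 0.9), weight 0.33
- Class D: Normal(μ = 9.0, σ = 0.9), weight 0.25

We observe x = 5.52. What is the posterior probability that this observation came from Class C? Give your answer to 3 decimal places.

Posterior ∝ prior × likelihood, so P(k | x) ∝ π_k f_k(x); normalise over all components.
Evaluate each component's likelihood at the observed value:
  p_A = 0.0455414
  p_B = 0.0877224
  p_C = 0.000578793
  p_D = 0.000251232
Weight by the priors:
  π_A·p_A = 0.08 × 0.0455414 = 0.00364331
  π_B·p_B = 0.34 × 0.0877224 = 0.0298256
  π_C·p_C = 0.33 × 0.000578793 = 0.000191002
  π_D·p_D = 0.25 × 0.000251232 = 6.2808e-05
Evidence: 0.00364331 + 0.0298256 + 0.000191002 + 6.2808e-05 = 0.0337227
So the posterior for Class C is 0.000191002 / 0.0337227 ≈ 0.006.

0.006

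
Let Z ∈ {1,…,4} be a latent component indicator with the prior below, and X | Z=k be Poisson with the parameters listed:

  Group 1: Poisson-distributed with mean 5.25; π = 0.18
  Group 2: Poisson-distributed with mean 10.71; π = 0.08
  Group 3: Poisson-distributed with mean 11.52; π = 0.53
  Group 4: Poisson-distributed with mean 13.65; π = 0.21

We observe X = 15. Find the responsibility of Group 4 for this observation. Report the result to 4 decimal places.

P(component k | x) = w_k·f_k(x) / marginal(x), where marginal(x) = Σ_j w_j·f_j(x).
Component likelihoods at x = 15:
  p_1 = e^(−5.25)·5.25^15/15! = 0.000254592
  p_2 = e^(−10.71)·10.71^15/15! = 0.0477583
  p_3 = e^(−11.52)·11.52^15/15! = 0.0634184
  p_4 = e^(−13.65)·13.65^15/15! = 0.0960219
Unnormalised posteriors:
  w_1·p_1 = 0.18 × 0.000254592 = 4.58265e-05
  w_2·p_2 = 0.08 × 0.0477583 = 0.00382066
  w_3·p_3 = 0.53 × 0.0634184 = 0.0336117
  w_4·p_4 = 0.21 × 0.0960219 = 0.0201646
Normaliser: 4.58265e-05 + 0.00382066 + 0.0336117 + 0.0201646 = 0.0576428
Responsibility of Group 4: 0.0201646 / 0.0576428 ≈ 0.3498

0.3498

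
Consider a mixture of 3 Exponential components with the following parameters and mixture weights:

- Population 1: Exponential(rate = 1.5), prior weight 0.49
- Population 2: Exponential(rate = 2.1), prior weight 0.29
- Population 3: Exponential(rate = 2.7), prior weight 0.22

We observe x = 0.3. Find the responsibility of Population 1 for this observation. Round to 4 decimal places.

0.4433

The responsibility of component k is π_k f_k(x) divided by Σ_j π_j f_j(x).
Exponential densities:
  L_1 = 0.956442
  L_2 = 1.11844
  L_3 = 1.20112
Multiply by the mixture weights:
  π_1·L_1 = 0.49 × 0.956442 = 0.468657
  π_2·L_2 = 0.29 × 1.11844 = 0.324348
  π_3·L_3 = 0.22 × 1.20112 = 0.264246
Denominator: 0.468657 + 0.324348 + 0.264246 = 1.05725
P(Population 1 | the observation) = 0.468657 / 1.05725 ≈ 0.4433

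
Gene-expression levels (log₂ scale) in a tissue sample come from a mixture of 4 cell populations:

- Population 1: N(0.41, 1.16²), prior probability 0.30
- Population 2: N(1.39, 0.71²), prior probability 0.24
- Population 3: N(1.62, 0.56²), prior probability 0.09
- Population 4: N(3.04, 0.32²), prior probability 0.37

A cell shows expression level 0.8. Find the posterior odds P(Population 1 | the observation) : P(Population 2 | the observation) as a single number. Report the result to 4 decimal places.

1.0212

Only the two components matter; the odds are (π_i f_i(x)) / (π_j f_j(x)).
Normal densities:
  p_1 = (1/(1.16·√(2π)))·exp(−(0.8−0.41)²/(2·1.16²)) = 0.343916·exp(-0.05652) = 0.325018
  p_2 = (1/(0.71·√(2π)))·exp(−(0.8−1.39)²/(2·0.71²)) = 0.561891·exp(-0.34527) = 0.397835
  p_3 = (1/(0.56·√(2π)))·exp(−(0.8−1.62)²/(2·0.56²)) = 0.712397·exp(-1.07207) = 0.243854
  p_4 = (1/(0.32·√(2π)))·exp(−(0.8−3.04)²/(2·0.32²)) = 1.246695·exp(-24.50000) = 2.8546e-11
Posterior odds = (π_1·p_1) / (π_2·p_2) = (0.30·0.325018) / (0.24·0.397835) = 0.0975053 / 0.0954805 ≈ 1.0212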